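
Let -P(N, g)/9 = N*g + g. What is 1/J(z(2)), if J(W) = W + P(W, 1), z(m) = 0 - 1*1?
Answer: -1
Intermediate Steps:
z(m) = -1 (z(m) = 0 - 1 = -1)
P(N, g) = -9*g - 9*N*g (P(N, g) = -9*(N*g + g) = -9*(g + N*g) = -9*g - 9*N*g)
J(W) = -9 - 8*W (J(W) = W - 9*1*(1 + W) = W + (-9 - 9*W) = -9 - 8*W)
1/J(z(2)) = 1/(-9 - 8*(-1)) = 1/(-9 + 8) = 1/(-1) = -1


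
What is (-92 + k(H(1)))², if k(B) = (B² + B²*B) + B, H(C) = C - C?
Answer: 8464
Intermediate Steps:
H(C) = 0
k(B) = B + B² + B³ (k(B) = (B² + B³) + B = B + B² + B³)
(-92 + k(H(1)))² = (-92 + 0*(1 + 0 + 0²))² = (-92 + 0*(1 + 0 + 0))² = (-92 + 0*1)² = (-92 + 0)² = (-92)² = 8464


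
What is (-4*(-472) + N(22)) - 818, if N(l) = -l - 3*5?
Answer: 1033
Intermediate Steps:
N(l) = -15 - l (N(l) = -l - 15 = -15 - l)
(-4*(-472) + N(22)) - 818 = (-4*(-472) + (-15 - 1*22)) - 818 = (1888 + (-15 - 22)) - 818 = (1888 - 37) - 818 = 1851 - 818 = 1033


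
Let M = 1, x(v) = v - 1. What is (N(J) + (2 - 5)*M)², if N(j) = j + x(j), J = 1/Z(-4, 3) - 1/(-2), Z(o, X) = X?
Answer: 49/9 ≈ 5.4444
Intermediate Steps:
x(v) = -1 + v
J = ⅚ (J = 1/3 - 1/(-2) = 1*(⅓) - 1*(-½) = ⅓ + ½ = ⅚ ≈ 0.83333)
N(j) = -1 + 2*j (N(j) = j + (-1 + j) = -1 + 2*j)
(N(J) + (2 - 5)*M)² = ((-1 + 2*(⅚)) + (2 - 5)*1)² = ((-1 + 5/3) - 3*1)² = (⅔ - 3)² = (-7/3)² = 49/9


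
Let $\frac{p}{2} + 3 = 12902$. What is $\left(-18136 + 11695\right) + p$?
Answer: $19357$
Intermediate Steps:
$p = 25798$ ($p = -6 + 2 \cdot 12902 = -6 + 25804 = 25798$)
$\left(-18136 + 11695\right) + p = \left(-18136 + 11695\right) + 25798 = -6441 + 25798 = 19357$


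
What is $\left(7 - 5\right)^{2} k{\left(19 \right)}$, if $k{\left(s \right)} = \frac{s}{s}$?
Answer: $4$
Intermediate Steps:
$k{\left(s \right)} = 1$
$\left(7 - 5\right)^{2} k{\left(19 \right)} = \left(7 - 5\right)^{2} \cdot 1 = 2^{2} \cdot 1 = 4 \cdot 1 = 4$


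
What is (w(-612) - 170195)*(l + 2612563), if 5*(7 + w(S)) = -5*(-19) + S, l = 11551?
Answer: -2234503922078/5 ≈ -4.4690e+11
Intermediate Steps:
w(S) = 12 + S/5 (w(S) = -7 + (-5*(-19) + S)/5 = -7 + (95 + S)/5 = -7 + (19 + S/5) = 12 + S/5)
(w(-612) - 170195)*(l + 2612563) = ((12 + (⅕)*(-612)) - 170195)*(11551 + 2612563) = ((12 - 612/5) - 170195)*2624114 = (-552/5 - 170195)*2624114 = -851527/5*2624114 = -2234503922078/5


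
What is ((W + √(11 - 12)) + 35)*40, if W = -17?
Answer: 720 + 40*I ≈ 720.0 + 40.0*I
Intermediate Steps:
((W + √(11 - 12)) + 35)*40 = ((-17 + √(11 - 12)) + 35)*40 = ((-17 + √(-1)) + 35)*40 = ((-17 + I) + 35)*40 = (18 + I)*40 = 720 + 40*I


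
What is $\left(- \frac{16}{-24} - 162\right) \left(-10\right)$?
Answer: $\frac{4840}{3} \approx 1613.3$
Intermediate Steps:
$\left(- \frac{16}{-24} - 162\right) \left(-10\right) = \left(\left(-16\right) \left(- \frac{1}{24}\right) - 162\right) \left(-10\right) = \left(\frac{2}{3} - 162\right) \left(-10\right) = \left(- \frac{484}{3}\right) \left(-10\right) = \frac{4840}{3}$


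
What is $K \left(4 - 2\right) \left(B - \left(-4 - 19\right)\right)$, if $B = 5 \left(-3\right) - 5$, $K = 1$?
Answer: $6$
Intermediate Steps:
$B = -20$ ($B = -15 - 5 = -20$)
$K \left(4 - 2\right) \left(B - \left(-4 - 19\right)\right) = 1 \left(4 - 2\right) \left(-20 - \left(-4 - 19\right)\right) = 1 \cdot 2 \left(-20 - \left(-4 - 19\right)\right) = 2 \left(-20 - -23\right) = 2 \left(-20 + 23\right) = 2 \cdot 3 = 6$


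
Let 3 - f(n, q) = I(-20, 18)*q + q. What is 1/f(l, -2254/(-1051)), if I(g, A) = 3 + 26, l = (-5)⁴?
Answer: -1051/64467 ≈ -0.016303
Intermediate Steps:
l = 625
I(g, A) = 29
f(n, q) = 3 - 30*q (f(n, q) = 3 - (29*q + q) = 3 - 30*q)
1/f(l, -2254/(-1051)) = 1/(3 - (-67620)/(-1051)) = 1/(3 - (-67620)*(-1)/1051) = 1/(3 - 30*2254/1051) = 1/(3 - 67620/1051) = 1/(-64467/1051) = -1051/64467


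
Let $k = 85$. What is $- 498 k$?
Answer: $-42330$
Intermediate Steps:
$- 498 k = \left(-498\right) 85 = -42330$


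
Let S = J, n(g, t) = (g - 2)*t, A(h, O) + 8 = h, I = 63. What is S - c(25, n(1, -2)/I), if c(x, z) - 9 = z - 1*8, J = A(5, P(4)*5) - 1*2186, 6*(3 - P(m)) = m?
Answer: -137972/63 ≈ -2190.0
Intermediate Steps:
P(m) = 3 - m/6
A(h, O) = -8 + h
n(g, t) = t*(-2 + g) (n(g, t) = (-2 + g)*t = t*(-2 + g))
J = -2189 (J = (-8 + 5) - 1*2186 = -3 - 2186 = -2189)
c(x, z) = 1 + z (c(x, z) = 9 + (z - 1*8) = 9 + (z - 8) = 9 + (-8 + z) = 1 + z)
S = -2189
S - c(25, n(1, -2)/I) = -2189 - (1 - 2*(-2 + 1)/63) = -2189 - (1 - 2*(-1)*(1/63)) = -2189 - (1 + 2*(1/63)) = -2189 - (1 + 2/63) = -2189 - 1*65/63 = -2189 - 65/63 = -137972/63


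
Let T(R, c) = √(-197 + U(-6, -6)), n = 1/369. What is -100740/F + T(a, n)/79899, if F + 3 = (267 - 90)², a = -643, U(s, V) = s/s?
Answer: -730/227 + 14*I/79899 ≈ -3.2159 + 0.00017522*I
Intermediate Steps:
U(s, V) = 1
n = 1/369 ≈ 0.0027100
F = 31326 (F = -3 + (267 - 90)² = -3 + 177² = -3 + 31329 = 31326)
T(R, c) = 14*I (T(R, c) = √(-197 + 1) = √(-196) = 14*I)
-100740/F + T(a, n)/79899 = -100740/31326 + (14*I)/79899 = -100740*1/31326 + (14*I)*(1/79899) = -730/227 + 14*I/79899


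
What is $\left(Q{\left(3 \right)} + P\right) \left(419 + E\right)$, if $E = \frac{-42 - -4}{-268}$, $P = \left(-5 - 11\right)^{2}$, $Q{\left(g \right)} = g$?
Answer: $\frac{14546735}{134} \approx 1.0856 \cdot 10^{5}$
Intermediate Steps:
$P = 256$ ($P = \left(-16\right)^{2} = 256$)
$E = \frac{19}{134}$ ($E = \left(-42 + 4\right) \left(- \frac{1}{268}\right) = \left(-38\right) \left(- \frac{1}{268}\right) = \frac{19}{134} \approx 0.14179$)
$\left(Q{\left(3 \right)} + P\right) \left(419 + E\right) = \left(3 + 256\right) \left(419 + \frac{19}{134}\right) = 259 \cdot \frac{56165}{134} = \frac{14546735}{134}$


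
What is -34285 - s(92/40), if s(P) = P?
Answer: -342873/10 ≈ -34287.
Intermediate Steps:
-34285 - s(92/40) = -34285 - 92/40 = -34285 - 1*23/10 = -34285 - 23/10 = -342873/10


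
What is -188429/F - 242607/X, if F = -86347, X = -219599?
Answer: 62327206600/18961714853 ≈ 3.2870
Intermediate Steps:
-188429/F - 242607/X = -188429/(-86347) - 242607/(-219599) = -188429*(-1/86347) - 242607*(-1/219599) = 188429/86347 + 242607/219599 = 62327206600/18961714853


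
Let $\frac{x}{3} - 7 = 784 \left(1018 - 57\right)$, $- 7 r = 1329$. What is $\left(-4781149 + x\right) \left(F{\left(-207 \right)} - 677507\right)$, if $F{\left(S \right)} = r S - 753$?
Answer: $\frac{11275075485752}{7} \approx 1.6107 \cdot 10^{12}$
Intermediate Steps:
$r = - \frac{1329}{7}$ ($r = \left(- \frac{1}{7}\right) 1329 = - \frac{1329}{7} \approx -189.86$)
$x = 2260293$ ($x = 21 + 3 \cdot 784 \left(1018 - 57\right) = 21 + 3 \cdot 784 \cdot 961 = 21 + 3 \cdot 753424 = 21 + 2260272 = 2260293$)
$F{\left(S \right)} = -753 - \frac{1329 S}{7}$ ($F{\left(S \right)} = - \frac{1329 S}{7} - 753 = -753 - \frac{1329 S}{7}$)
$\left(-4781149 + x\right) \left(F{\left(-207 \right)} - 677507\right) = \left(-4781149 + 2260293\right) \left(\left(-753 - - \frac{275103}{7}\right) - 677507\right) = - 2520856 \left(\left(-753 + \frac{275103}{7}\right) - 677507\right) = - 2520856 \left(\frac{269832}{7} - 677507\right) = \left(-2520856\right) \left(- \frac{4472717}{7}\right) = \frac{11275075485752}{7}$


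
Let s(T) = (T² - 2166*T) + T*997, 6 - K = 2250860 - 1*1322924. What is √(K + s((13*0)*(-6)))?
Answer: I*√927930 ≈ 963.29*I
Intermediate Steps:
K = -927930 (K = 6 - (2250860 - 1*1322924) = 6 - (2250860 - 1322924) = 6 - 1*927936 = 6 - 927936 = -927930)
s(T) = T² - 1169*T (s(T) = (T² - 2166*T) + 997*T = T² - 1169*T)
√(K + s((13*0)*(-6))) = √(-927930 + ((13*0)*(-6))*(-1169 + (13*0)*(-6))) = √(-927930 + (0*(-6))*(-1169 + 0*(-6))) = √(-927930 + 0*(-1169 + 0)) = √(-927930 + 0*(-1169)) = √(-927930 + 0) = √(-927930) = I*√927930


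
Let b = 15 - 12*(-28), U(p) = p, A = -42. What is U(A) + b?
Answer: 309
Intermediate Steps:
b = 351 (b = 15 + 336 = 351)
U(A) + b = -42 + 351 = 309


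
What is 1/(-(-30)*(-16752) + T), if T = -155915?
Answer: -1/658475 ≈ -1.5187e-6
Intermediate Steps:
1/(-(-30)*(-16752) + T) = 1/(-(-30)*(-16752) - 155915) = 1/(-1*502560 - 155915) = 1/(-502560 - 155915) = 1/(-658475) = -1/658475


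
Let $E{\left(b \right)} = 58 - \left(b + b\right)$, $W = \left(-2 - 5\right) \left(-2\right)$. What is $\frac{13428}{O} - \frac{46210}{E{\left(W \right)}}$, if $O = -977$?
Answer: $- \frac{4555001}{2931} \approx -1554.1$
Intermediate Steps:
$W = 14$ ($W = \left(-7\right) \left(-2\right) = 14$)
$E{\left(b \right)} = 58 - 2 b$
$\frac{13428}{O} - \frac{46210}{E{\left(W \right)}} = \frac{13428}{-977} - \frac{46210}{58 - 28} = 13428 \left(- \frac{1}{977}\right) - \frac{46210}{58 - 28} = - \frac{13428}{977} - \frac{46210}{30} = - \frac{13428}{977} - \frac{4621}{3} = - \frac{4555001}{2931}$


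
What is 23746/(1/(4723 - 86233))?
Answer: -1935536460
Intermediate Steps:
23746/(1/(4723 - 86233)) = 23746/(1/(-81510)) = 23746/(-1/81510) = 23746*(-81510) = -1935536460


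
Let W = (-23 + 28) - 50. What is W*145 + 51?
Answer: -6474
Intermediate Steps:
W = -45 (W = 5 - 50 = -45)
W*145 + 51 = -45*145 + 51 = -6525 + 51 = -6474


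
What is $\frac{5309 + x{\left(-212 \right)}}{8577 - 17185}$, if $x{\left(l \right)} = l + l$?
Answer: $- \frac{4885}{8608} \approx -0.5675$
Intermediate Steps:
$x{\left(l \right)} = 2 l$
$\frac{5309 + x{\left(-212 \right)}}{8577 - 17185} = \frac{5309 + 2 \left(-212\right)}{8577 - 17185} = \frac{5309 - 424}{-8608} = 4885 \left(- \frac{1}{8608}\right) = - \frac{4885}{8608}$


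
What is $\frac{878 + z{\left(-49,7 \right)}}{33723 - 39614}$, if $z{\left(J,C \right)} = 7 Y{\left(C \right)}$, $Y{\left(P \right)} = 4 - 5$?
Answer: $- \frac{871}{5891} \approx -0.14785$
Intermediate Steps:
$Y{\left(P \right)} = -1$
$z{\left(J,C \right)} = -7$ ($z{\left(J,C \right)} = 7 \left(-1\right) = -7$)
$\frac{878 + z{\left(-49,7 \right)}}{33723 - 39614} = \frac{878 - 7}{33723 - 39614} = \frac{871}{-5891} = 871 \left(- \frac{1}{5891}\right) = - \frac{871}{5891}$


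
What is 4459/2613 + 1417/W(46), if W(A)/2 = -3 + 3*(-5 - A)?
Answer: -4559/1608 ≈ -2.8352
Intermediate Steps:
W(A) = -36 - 6*A (W(A) = 2*(-3 + 3*(-5 - A)) = 2*(-3 + (-15 - 3*A)) = 2*(-18 - 3*A) = -36 - 6*A)
4459/2613 + 1417/W(46) = 4459/2613 + 1417/(-36 - 6*46) = 4459*(1/2613) + 1417/(-36 - 276) = 343/201 + 1417/(-312) = 343/201 + 1417*(-1/312) = 343/201 - 109/24 = -4559/1608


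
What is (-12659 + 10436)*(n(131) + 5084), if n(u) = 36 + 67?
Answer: -11530701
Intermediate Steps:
n(u) = 103
(-12659 + 10436)*(n(131) + 5084) = (-12659 + 10436)*(103 + 5084) = -2223*5187 = -11530701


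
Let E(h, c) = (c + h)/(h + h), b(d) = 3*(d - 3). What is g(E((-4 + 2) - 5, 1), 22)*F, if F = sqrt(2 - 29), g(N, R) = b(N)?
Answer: -162*I*sqrt(3)/7 ≈ -40.085*I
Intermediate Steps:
b(d) = -9 + 3*d (b(d) = 3*(-3 + d) = -9 + 3*d)
E(h, c) = (c + h)/(2*h) (E(h, c) = (c + h)/((2*h)) = (c + h)*(1/(2*h)) = (c + h)/(2*h))
g(N, R) = -9 + 3*N
F = 3*I*sqrt(3) (F = sqrt(-27) = 3*I*sqrt(3) ≈ 5.1962*I)
g(E((-4 + 2) - 5, 1), 22)*F = (-9 + 3*((1 + ((-4 + 2) - 5))/(2*((-4 + 2) - 5))))*(3*I*sqrt(3)) = (-9 + 3*((1 + (-2 - 5))/(2*(-2 - 5))))*(3*I*sqrt(3)) = (-9 + 3*((1/2)*(1 - 7)/(-7)))*(3*I*sqrt(3)) = (-9 + 3*((1/2)*(-1/7)*(-6)))*(3*I*sqrt(3)) = (-9 + 3*(3/7))*(3*I*sqrt(3)) = (-9 + 9/7)*(3*I*sqrt(3)) = -162*I*sqrt(3)/7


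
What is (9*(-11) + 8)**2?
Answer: 8281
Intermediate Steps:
(9*(-11) + 8)**2 = (-99 + 8)**2 = (-91)**2 = 8281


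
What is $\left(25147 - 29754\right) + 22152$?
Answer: $17545$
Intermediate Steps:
$\left(25147 - 29754\right) + 22152 = -4607 + 22152 = 17545$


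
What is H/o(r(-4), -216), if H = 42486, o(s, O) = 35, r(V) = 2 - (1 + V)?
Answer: 42486/35 ≈ 1213.9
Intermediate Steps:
r(V) = 1 - V (r(V) = 2 + (-1 - V) = 1 - V)
H/o(r(-4), -216) = 42486/35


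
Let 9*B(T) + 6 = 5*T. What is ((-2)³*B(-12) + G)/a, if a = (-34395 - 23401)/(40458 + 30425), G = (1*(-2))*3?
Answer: -5599757/86694 ≈ -64.592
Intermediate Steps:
G = -6 (G = -2*3 = -6)
B(T) = -⅔ + 5*T/9 (B(T) = -⅔ + (5*T)/9 = -⅔ + 5*T/9)
a = -57796/70883 ≈ -0.81537
((-2)³*B(-12) + G)/a = ((-2)³*(-⅔ + (5/9)*(-12)) - 6)/(-57796/70883) = (-8*(-⅔ - 20/3) - 6)*(-70883/57796) = (-8*(-22/3) - 6)*(-70883/57796) = (176/3 - 6)*(-70883/57796) = (158/3)*(-70883/57796) = -5599757/86694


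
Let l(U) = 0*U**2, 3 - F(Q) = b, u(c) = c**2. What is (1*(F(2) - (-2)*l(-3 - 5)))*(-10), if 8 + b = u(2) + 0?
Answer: -70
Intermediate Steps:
b = -4 (b = -8 + (2**2 + 0) = -8 + (4 + 0) = -8 + 4 = -4)
F(Q) = 7 (F(Q) = 3 - 1*(-4) = 3 + 4 = 7)
l(U) = 0
(1*(F(2) - (-2)*l(-3 - 5)))*(-10) = (1*(7 - (-2)*0))*(-10) = (1*(7 - 1*0))*(-10) = (1*(7 + 0))*(-10) = (1*7)*(-10) = 7*(-10) = -70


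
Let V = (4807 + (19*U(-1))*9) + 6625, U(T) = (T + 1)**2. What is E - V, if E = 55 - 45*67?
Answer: -14392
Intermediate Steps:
U(T) = (1 + T)**2
V = 11432 (V = (4807 + (19*(1 - 1)**2)*9) + 6625 = (4807 + (19*0**2)*9) + 6625 = (4807 + (19*0)*9) + 6625 = (4807 + 0*9) + 6625 = (4807 + 0) + 6625 = 4807 + 6625 = 11432)
E = -2960 (E = 55 - 3015 = -2960)
E - V = -2960 - 1*11432 = -2960 - 11432 = -14392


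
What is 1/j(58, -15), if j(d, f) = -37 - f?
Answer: -1/22 ≈ -0.045455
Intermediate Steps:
1/j(58, -15) = 1/(-37 - 1*(-15)) = 1/(-37 + 15) = 1/(-22) = -1/22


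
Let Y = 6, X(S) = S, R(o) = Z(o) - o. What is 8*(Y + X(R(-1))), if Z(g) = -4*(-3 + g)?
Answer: 184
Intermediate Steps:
Z(g) = 12 - 4*g
R(o) = 12 - 5*o (R(o) = (12 - 4*o) - o = 12 - 5*o)
8*(Y + X(R(-1))) = 8*(6 + (12 - 5*(-1))) = 8*(6 + (12 + 5)) = 8*(6 + 17) = 8*23 = 184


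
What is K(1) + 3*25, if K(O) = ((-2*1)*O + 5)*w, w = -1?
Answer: 72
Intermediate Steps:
K(O) = -5 + 2*O (K(O) = ((-2*1)*O + 5)*(-1) = (-2*O + 5)*(-1) = (5 - 2*O)*(-1) = -5 + 2*O)
K(1) + 3*25 = (-5 + 2*1) + 3*25 = (-5 + 2) + 75 = -3 + 75 = 72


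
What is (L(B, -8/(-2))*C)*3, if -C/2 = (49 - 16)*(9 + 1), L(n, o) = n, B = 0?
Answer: 0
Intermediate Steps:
C = -660 (C = -2*(49 - 16)*(9 + 1) = -66*10 = -2*330 = -660)
(L(B, -8/(-2))*C)*3 = (0*(-660))*3 = 0*3 = 0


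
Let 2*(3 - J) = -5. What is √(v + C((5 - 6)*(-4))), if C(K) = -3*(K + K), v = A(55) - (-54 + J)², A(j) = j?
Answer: I*√9285/2 ≈ 48.179*I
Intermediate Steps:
J = 11/2 (J = 3 - ½*(-5) = 3 + 5/2 = 11/2 ≈ 5.5000)
v = -9189/4 (v = 55 - (-54 + 11/2)² = 55 - (-97/2)² = 55 - 1*9409/4 = 55 - 9409/4 = -9189/4 ≈ -2297.3)
C(K) = -6*K
√(v + C((5 - 6)*(-4))) = √(-9189/4 - 6*(5 - 6)*(-4)) = √(-9189/4 - (-6)*(-4)) = √(-9189/4 - 6*4) = √(-9189/4 - 24) = √(-9285/4) = I*√9285/2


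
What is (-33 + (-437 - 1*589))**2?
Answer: 1121481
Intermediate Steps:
(-33 + (-437 - 1*589))**2 = (-33 + (-437 - 589))**2 = (-33 - 1026)**2 = (-1059)**2 = 1121481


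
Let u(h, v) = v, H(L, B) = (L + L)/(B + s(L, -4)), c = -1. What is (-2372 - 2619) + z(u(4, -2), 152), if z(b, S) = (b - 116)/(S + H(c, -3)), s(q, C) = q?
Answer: -1522491/305 ≈ -4991.8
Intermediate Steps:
H(L, B) = 2*L/(B + L) (H(L, B) = (L + L)/(B + L) = (2*L)/(B + L) = 2*L/(B + L))
z(b, S) = (-116 + b)/(½ + S) (z(b, S) = (b - 116)/(S + 2*(-1)/(-3 - 1)) = (-116 + b)/(S + 2*(-1)/(-4)) = (-116 + b)/(S + 2*(-1)*(-¼)) = (-116 + b)/(S + ½) = (-116 + b)/(½ + S))
(-2372 - 2619) + z(u(4, -2), 152) = (-2372 - 2619) + 2*(-116 - 2)/(1 + 2*152) = -4991 + 2*(-118)/(1 + 304) = -4991 + 2*(-118)/305 = -4991 + 2*(1/305)*(-118) = -4991 - 236/305 = -1522491/305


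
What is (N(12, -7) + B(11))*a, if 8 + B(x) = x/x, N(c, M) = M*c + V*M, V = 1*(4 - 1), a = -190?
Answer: 21280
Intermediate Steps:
V = 3 (V = 1*3 = 3)
N(c, M) = 3*M + M*c (N(c, M) = M*c + 3*M = 3*M + M*c)
B(x) = -7 (B(x) = -8 + x/x = -8 + 1 = -7)
(N(12, -7) + B(11))*a = (-7*(3 + 12) - 7)*(-190) = (-7*15 - 7)*(-190) = (-105 - 7)*(-190) = -112*(-190) = 21280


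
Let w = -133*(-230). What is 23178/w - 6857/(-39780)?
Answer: 113177647/121687020 ≈ 0.93007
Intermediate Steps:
w = 30590
23178/w - 6857/(-39780) = 23178/30590 - 6857/(-39780) = 23178*(1/30590) - 6857*(-1/39780) = 11589/15295 + 6857/39780 = 113177647/121687020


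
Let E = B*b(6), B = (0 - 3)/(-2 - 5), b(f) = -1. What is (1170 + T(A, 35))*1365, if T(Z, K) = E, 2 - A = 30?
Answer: 1596465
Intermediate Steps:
B = 3/7 (B = -3/(-7) = -3*(-1/7) = 3/7 ≈ 0.42857)
A = -28 (A = 2 - 1*30 = 2 - 30 = -28)
E = -3/7 (E = (3/7)*(-1) = -3/7 ≈ -0.42857)
T(Z, K) = -3/7
(1170 + T(A, 35))*1365 = (1170 - 3/7)*1365 = (8187/7)*1365 = 1596465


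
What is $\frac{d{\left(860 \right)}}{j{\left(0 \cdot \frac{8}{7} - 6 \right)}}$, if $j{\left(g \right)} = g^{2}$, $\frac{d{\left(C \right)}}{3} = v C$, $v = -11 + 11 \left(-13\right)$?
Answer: $- \frac{33110}{3} \approx -11037.0$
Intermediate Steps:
$v = -154$ ($v = -11 - 143 = -154$)
$d{\left(C \right)} = - 462 C$ ($d{\left(C \right)} = 3 \left(- 154 C\right) = - 462 C$)
$\frac{d{\left(860 \right)}}{j{\left(0 \cdot \frac{8}{7} - 6 \right)}} = \frac{\left(-462\right) 860}{\left(0 \cdot \frac{8}{7} - 6\right)^{2}} = - \frac{397320}{\left(0 \cdot 8 \cdot \frac{1}{7} - 6\right)^{2}} = - \frac{397320}{\left(0 \cdot \frac{8}{7} - 6\right)^{2}} = - \frac{397320}{\left(0 - 6\right)^{2}} = - \frac{397320}{\left(-6\right)^{2}} = - \frac{397320}{36} = \left(-397320\right) \frac{1}{36} = - \frac{33110}{3}$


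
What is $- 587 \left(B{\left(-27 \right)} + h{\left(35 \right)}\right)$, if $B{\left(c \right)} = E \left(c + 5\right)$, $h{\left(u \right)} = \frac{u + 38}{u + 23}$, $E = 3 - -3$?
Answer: $\frac{4451221}{58} \approx 76745.0$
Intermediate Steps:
$E = 6$ ($E = 3 + 3 = 6$)
$h{\left(u \right)} = \frac{38 + u}{23 + u}$
$B{\left(c \right)} = 30 + 6 c$ ($B{\left(c \right)} = 6 \left(c + 5\right) = 6 \left(5 + c\right) = 30 + 6 c$)
$- 587 \left(B{\left(-27 \right)} + h{\left(35 \right)}\right) = - 587 \left(\left(30 + 6 \left(-27\right)\right) + \frac{38 + 35}{23 + 35}\right) = - 587 \left(\left(30 - 162\right) + \frac{1}{58} \cdot 73\right) = - 587 \left(-132 + \frac{1}{58} \cdot 73\right) = - 587 \left(-132 + \frac{73}{58}\right) = \left(-587\right) \left(- \frac{7583}{58}\right) = \frac{4451221}{58}$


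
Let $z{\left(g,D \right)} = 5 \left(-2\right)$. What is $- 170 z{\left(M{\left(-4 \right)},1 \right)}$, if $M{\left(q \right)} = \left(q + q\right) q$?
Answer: $1700$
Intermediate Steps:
$M{\left(q \right)} = 2 q^{2}$ ($M{\left(q \right)} = 2 q q = 2 q^{2}$)
$z{\left(g,D \right)} = -10$
$- 170 z{\left(M{\left(-4 \right)},1 \right)} = \left(-170\right) \left(-10\right) = 1700$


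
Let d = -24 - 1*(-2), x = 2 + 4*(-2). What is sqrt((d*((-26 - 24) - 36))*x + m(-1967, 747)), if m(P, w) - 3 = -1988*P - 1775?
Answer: 2*sqrt(974318) ≈ 1974.2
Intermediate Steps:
x = -6 (x = 2 - 8 = -6)
d = -22 (d = -24 + 2 = -22)
m(P, w) = -1772 - 1988*P (m(P, w) = 3 + (-1988*P - 1775) = 3 + (-1775 - 1988*P) = -1772 - 1988*P)
sqrt((d*((-26 - 24) - 36))*x + m(-1967, 747)) = sqrt(-22*((-26 - 24) - 36)*(-6) + (-1772 - 1988*(-1967))) = sqrt(-22*(-50 - 36)*(-6) + (-1772 + 3910396)) = sqrt(-22*(-86)*(-6) + 3908624) = sqrt(1892*(-6) + 3908624) = sqrt(-11352 + 3908624) = sqrt(3897272) = 2*sqrt(974318)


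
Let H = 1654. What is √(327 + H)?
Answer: √1981 ≈ 44.508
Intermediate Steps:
√(327 + H) = √(327 + 1654) = √1981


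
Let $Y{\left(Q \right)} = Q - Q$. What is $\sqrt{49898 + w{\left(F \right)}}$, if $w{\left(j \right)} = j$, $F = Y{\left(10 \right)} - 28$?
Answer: $\sqrt{49870} \approx 223.32$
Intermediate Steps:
$Y{\left(Q \right)} = 0$
$F = -28$ ($F = 0 - 28 = -28$)
$\sqrt{49898 + w{\left(F \right)}} = \sqrt{49898 - 28} = \sqrt{49870}$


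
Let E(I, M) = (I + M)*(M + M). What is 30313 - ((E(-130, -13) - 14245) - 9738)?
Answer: 50578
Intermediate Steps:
E(I, M) = 2*M*(I + M) (E(I, M) = (I + M)*(2*M) = 2*M*(I + M))
30313 - ((E(-130, -13) - 14245) - 9738) = 30313 - ((2*(-13)*(-130 - 13) - 14245) - 9738) = 30313 - ((2*(-13)*(-143) - 14245) - 9738) = 30313 - ((3718 - 14245) - 9738) = 30313 - (-10527 - 9738) = 30313 - 1*(-20265) = 30313 + 20265 = 50578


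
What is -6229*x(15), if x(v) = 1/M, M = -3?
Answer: 6229/3 ≈ 2076.3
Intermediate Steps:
x(v) = -⅓ (x(v) = 1/(-3) = -⅓)
-6229*x(15) = -6229*(-⅓) = 6229/3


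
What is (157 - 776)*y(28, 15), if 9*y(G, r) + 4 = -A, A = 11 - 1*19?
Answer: -2476/9 ≈ -275.11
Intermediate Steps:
A = -8 (A = 11 - 19 = -8)
y(G, r) = 4/9 (y(G, r) = -4/9 + (-1*(-8))/9 = -4/9 + (⅑)*8 = -4/9 + 8/9 = 4/9)
(157 - 776)*y(28, 15) = (157 - 776)*(4/9) = -619*4/9 = -2476/9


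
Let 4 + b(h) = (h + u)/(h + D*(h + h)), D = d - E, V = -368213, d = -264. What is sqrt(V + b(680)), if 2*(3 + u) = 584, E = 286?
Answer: I*sqrt(177893144953230)/21980 ≈ 606.81*I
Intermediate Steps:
u = 289 (u = -3 + (1/2)*584 = -3 + 292 = 289)
D = -550 (D = -264 - 1*286 = -264 - 286 = -550)
b(h) = -4 - (289 + h)/(1099*h) (b(h) = -4 + (h + 289)/(h - 550*(h + h)) = -4 + (289 + h)/(h - 1100*h) = -4 + (289 + h)/((-1099*h)) = -4 + (289 + h)*(-1/(1099*h)) = -4 - (289 + h)/(1099*h))
sqrt(V + b(680)) = sqrt(-368213 + (1/1099)*(-289 - 4397*680)/680) = sqrt(-368213 + (1/1099)*(1/680)*(-289 - 2989960)) = sqrt(-368213 + (1/1099)*(1/680)*(-2990249)) = sqrt(-368213 - 175897/43960) = sqrt(-16186819377/43960) = I*sqrt(177893144953230)/21980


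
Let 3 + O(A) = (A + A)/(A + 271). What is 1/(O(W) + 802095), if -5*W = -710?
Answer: 413/331264280 ≈ 1.2467e-6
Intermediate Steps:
W = 142 (W = -⅕*(-710) = 142)
O(A) = -3 + 2*A/(271 + A) (O(A) = -3 + (A + A)/(A + 271) = -3 + (2*A)/(271 + A) = -3 + 2*A/(271 + A))
1/(O(W) + 802095) = 1/((-813 - 1*142)/(271 + 142) + 802095) = 1/((-813 - 142)/413 + 802095) = 1/((1/413)*(-955) + 802095) = 1/(-955/413 + 802095) = 1/(331264280/413) = 413/331264280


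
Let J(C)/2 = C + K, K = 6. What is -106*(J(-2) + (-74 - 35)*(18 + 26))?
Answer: 507528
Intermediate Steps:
J(C) = 12 + 2*C (J(C) = 2*(C + 6) = 2*(6 + C) = 12 + 2*C)
-106*(J(-2) + (-74 - 35)*(18 + 26)) = -106*((12 + 2*(-2)) + (-74 - 35)*(18 + 26)) = -106*((12 - 4) - 109*44) = -106*(8 - 4796) = -106*(-4788) = 507528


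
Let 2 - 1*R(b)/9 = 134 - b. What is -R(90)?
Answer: 378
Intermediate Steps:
R(b) = -1188 + 9*b (R(b) = 18 - 9*(134 - b) = 18 + (-1206 + 9*b) = -1188 + 9*b)
-R(90) = -(-1188 + 9*90) = -(-1188 + 810) = -1*(-378) = 378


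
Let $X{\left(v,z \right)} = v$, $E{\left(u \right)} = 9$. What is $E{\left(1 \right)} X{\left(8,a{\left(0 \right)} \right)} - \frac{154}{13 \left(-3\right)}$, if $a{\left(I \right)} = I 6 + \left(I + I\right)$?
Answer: $\frac{2962}{39} \approx 75.949$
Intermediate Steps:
$a{\left(I \right)} = 8 I$ ($a{\left(I \right)} = 6 I + 2 I = 8 I$)
$E{\left(1 \right)} X{\left(8,a{\left(0 \right)} \right)} - \frac{154}{13 \left(-3\right)} = 9 \cdot 8 - \frac{154}{13 \left(-3\right)} = 72 - \frac{154}{-39} = 72 - - \frac{154}{39} = 72 + \frac{154}{39} = \frac{2962}{39}$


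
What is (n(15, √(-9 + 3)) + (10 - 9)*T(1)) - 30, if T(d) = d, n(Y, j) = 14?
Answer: -15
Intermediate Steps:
(n(15, √(-9 + 3)) + (10 - 9)*T(1)) - 30 = (14 + (10 - 9)*1) - 30 = (14 + 1*1) - 30 = (14 + 1) - 30 = 15 - 30 = -15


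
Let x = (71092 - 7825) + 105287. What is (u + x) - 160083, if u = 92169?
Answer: 100640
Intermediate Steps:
x = 168554 (x = 63267 + 105287 = 168554)
(u + x) - 160083 = (92169 + 168554) - 160083 = 260723 - 160083 = 100640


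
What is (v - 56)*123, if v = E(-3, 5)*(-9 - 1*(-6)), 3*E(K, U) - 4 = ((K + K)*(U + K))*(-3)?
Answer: -11808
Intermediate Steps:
E(K, U) = 4/3 - 2*K*(K + U) (E(K, U) = 4/3 + (((K + K)*(U + K))*(-3))/3 = 4/3 + (((2*K)*(K + U))*(-3))/3 = 4/3 + ((2*K*(K + U))*(-3))/3 = 4/3 + (-6*K*(K + U))/3 = 4/3 - 2*K*(K + U))
v = -40 (v = (4/3 - 2*(-3)² - 2*(-3)*5)*(-9 - 1*(-6)) = (4/3 - 2*9 + 30)*(-9 + 6) = (4/3 - 18 + 30)*(-3) = (40/3)*(-3) = -40)
(v - 56)*123 = (-40 - 56)*123 = -96*123 = -11808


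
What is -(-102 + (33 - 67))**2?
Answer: -18496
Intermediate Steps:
-(-102 + (33 - 67))**2 = -(-102 - 34)**2 = -1*(-136)**2 = -1*18496 = -18496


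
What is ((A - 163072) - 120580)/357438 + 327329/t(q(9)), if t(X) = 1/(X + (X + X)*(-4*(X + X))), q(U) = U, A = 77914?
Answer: -1836326494366/4359 ≈ -4.2127e+8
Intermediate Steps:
t(X) = 1/(X - 16*X**2) (t(X) = 1/(X + (2*X)*(-8*X)) = 1/(X - 16*X**2))
((A - 163072) - 120580)/357438 + 327329/t(q(9)) = ((77914 - 163072) - 120580)/357438 + 327329/((-1/(9*(-1 + 16*9)))) = (-85158 - 120580)*(1/357438) + 327329/((-1*1/9/(-1 + 144))) = -205738*1/357438 + 327329/((-1*1/9/143)) = -2509/4359 + 327329/((-1*1/9*1/143)) = -2509/4359 + 327329/(-1/1287) = -2509/4359 + 327329*(-1287) = -2509/4359 - 421272423 = -1836326494366/4359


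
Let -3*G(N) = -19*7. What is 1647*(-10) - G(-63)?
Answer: -49543/3 ≈ -16514.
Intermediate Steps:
G(N) = 133/3 (G(N) = -(-19)*7/3 = -1/3*(-133) = 133/3)
1647*(-10) - G(-63) = 1647*(-10) - 1*133/3 = -16470 - 133/3 = -49543/3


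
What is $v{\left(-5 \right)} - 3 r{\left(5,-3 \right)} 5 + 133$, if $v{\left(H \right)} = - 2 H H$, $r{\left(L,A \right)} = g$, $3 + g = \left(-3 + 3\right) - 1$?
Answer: $-2867$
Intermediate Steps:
$g = -4$ ($g = -3 + \left(\left(-3 + 3\right) - 1\right) = -3 + \left(0 - 1\right) = -3 - 1 = -4$)
$r{\left(L,A \right)} = -4$
$v{\left(H \right)} = - 2 H^{2}$
$v{\left(-5 \right)} - 3 r{\left(5,-3 \right)} 5 + 133 = - 2 \left(-5\right)^{2} \left(-3\right) \left(-4\right) 5 + 133 = \left(-2\right) 25 \cdot 12 \cdot 5 + 133 = \left(-50\right) 60 + 133 = -3000 + 133 = -2867$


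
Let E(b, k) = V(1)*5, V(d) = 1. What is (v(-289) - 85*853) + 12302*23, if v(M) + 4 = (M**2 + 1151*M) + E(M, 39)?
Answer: -38676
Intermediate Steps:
E(b, k) = 5 (E(b, k) = 1*5 = 5)
v(M) = 1 + M**2 + 1151*M (v(M) = -4 + ((M**2 + 1151*M) + 5) = -4 + (5 + M**2 + 1151*M) = 1 + M**2 + 1151*M)
(v(-289) - 85*853) + 12302*23 = ((1 + (-289)**2 + 1151*(-289)) - 85*853) + 12302*23 = ((1 + 83521 - 332639) - 72505) + 282946 = (-249117 - 72505) + 282946 = -321622 + 282946 = -38676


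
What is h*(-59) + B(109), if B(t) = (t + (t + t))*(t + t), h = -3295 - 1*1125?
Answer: 332066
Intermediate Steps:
h = -4420 (h = -3295 - 1125 = -4420)
B(t) = 6*t² (B(t) = (t + 2*t)*(2*t) = (3*t)*(2*t) = 6*t²)
h*(-59) + B(109) = -4420*(-59) + 6*109² = 260780 + 6*11881 = 260780 + 71286 = 332066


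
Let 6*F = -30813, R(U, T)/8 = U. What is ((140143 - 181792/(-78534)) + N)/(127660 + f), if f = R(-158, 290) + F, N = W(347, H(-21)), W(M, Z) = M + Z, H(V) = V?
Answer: 11031774238/9523072107 ≈ 1.1584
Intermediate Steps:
R(U, T) = 8*U
F = -10271/2 (F = (1/6)*(-30813) = -10271/2 ≈ -5135.5)
N = 326 (N = 347 - 21 = 326)
f = -12799/2 (f = 8*(-158) - 10271/2 = -1264 - 10271/2 = -12799/2 ≈ -6399.5)
((140143 - 181792/(-78534)) + N)/(127660 + f) = ((140143 - 181792/(-78534)) + 326)/(127660 - 12799/2) = ((140143 - 181792*(-1/78534)) + 326)/(242521/2) = ((140143 + 90896/39267) + 326)*(2/242521) = (5503086077/39267 + 326)*(2/242521) = (5515887119/39267)*(2/242521) = 11031774238/9523072107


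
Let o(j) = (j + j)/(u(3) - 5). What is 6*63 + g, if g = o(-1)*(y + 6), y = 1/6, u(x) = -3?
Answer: 9109/24 ≈ 379.54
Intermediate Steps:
o(j) = -j/4 (o(j) = (j + j)/(-3 - 5) = (2*j)/(-8) = (2*j)*(-1/8) = -j/4)
y = 1/6 ≈ 0.16667
g = 37/24 (g = (-1/4*(-1))*(1/6 + 6) = (1/4)*(37/6) = 37/24 ≈ 1.5417)
6*63 + g = 6*63 + 37/24 = 378 + 37/24 = 9109/24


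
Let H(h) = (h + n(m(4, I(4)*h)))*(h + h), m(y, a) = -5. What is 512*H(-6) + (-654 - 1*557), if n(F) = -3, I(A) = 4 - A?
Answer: 54085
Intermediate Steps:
H(h) = 2*h*(-3 + h) (H(h) = (h - 3)*(h + h) = (-3 + h)*(2*h) = 2*h*(-3 + h))
512*H(-6) + (-654 - 1*557) = 512*(2*(-6)*(-3 - 6)) + (-654 - 1*557) = 512*(2*(-6)*(-9)) + (-654 - 557) = 512*108 - 1211 = 55296 - 1211 = 54085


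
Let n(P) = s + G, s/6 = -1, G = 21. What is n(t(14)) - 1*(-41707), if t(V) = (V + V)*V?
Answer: 41722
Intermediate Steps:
s = -6 (s = 6*(-1) = -6)
t(V) = 2*V**2 (t(V) = (2*V)*V = 2*V**2)
n(P) = 15 (n(P) = -6 + 21 = 15)
n(t(14)) - 1*(-41707) = 15 - 1*(-41707) = 15 + 41707 = 41722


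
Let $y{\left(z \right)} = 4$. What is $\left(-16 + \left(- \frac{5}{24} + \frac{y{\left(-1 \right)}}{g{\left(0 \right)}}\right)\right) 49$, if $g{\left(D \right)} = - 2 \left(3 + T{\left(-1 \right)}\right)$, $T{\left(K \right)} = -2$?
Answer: $- \frac{21413}{24} \approx -892.21$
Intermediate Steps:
$g{\left(D \right)} = -2$ ($g{\left(D \right)} = - 2 \left(3 - 2\right) = \left(-2\right) 1 = -2$)
$\left(-16 + \left(- \frac{5}{24} + \frac{y{\left(-1 \right)}}{g{\left(0 \right)}}\right)\right) 49 = \left(-16 + \left(- \frac{5}{24} + \frac{4}{-2}\right)\right) 49 = \left(-16 + \left(\left(-5\right) \frac{1}{24} + 4 \left(- \frac{1}{2}\right)\right)\right) 49 = \left(-16 - \frac{53}{24}\right) 49 = \left(- \frac{437}{24}\right) 49 = - \frac{21413}{24}$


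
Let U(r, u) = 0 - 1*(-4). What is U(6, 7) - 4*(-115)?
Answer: 464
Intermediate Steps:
U(r, u) = 4 (U(r, u) = 0 + 4 = 4)
U(6, 7) - 4*(-115) = 4 - 4*(-115) = 4 + 460 = 464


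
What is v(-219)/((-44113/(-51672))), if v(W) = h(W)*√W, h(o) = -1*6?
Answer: -310032*I*√219/44113 ≈ -104.01*I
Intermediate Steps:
h(o) = -6
v(W) = -6*√W
v(-219)/((-44113/(-51672))) = (-6*I*√219)/((-44113/(-51672))) = (-6*I*√219)/((-44113*(-1/51672))) = (-6*I*√219)/(44113/51672) = -6*I*√219*(51672/44113) = -310032*I*√219/44113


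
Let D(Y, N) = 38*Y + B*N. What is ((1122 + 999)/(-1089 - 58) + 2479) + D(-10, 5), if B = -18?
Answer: 2302202/1147 ≈ 2007.2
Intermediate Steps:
D(Y, N) = -18*N + 38*Y (D(Y, N) = 38*Y - 18*N = -18*N + 38*Y)
((1122 + 999)/(-1089 - 58) + 2479) + D(-10, 5) = ((1122 + 999)/(-1089 - 58) + 2479) + (-18*5 + 38*(-10)) = (2121/(-1147) + 2479) + (-90 - 380) = (2121*(-1/1147) + 2479) - 470 = (-2121/1147 + 2479) - 470 = 2841292/1147 - 470 = 2302202/1147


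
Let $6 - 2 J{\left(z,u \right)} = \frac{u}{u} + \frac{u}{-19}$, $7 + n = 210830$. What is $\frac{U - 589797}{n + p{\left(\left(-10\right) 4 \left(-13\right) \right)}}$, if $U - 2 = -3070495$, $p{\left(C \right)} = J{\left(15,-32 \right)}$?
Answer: $- \frac{139091020}{8011337} \approx -17.362$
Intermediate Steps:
$n = 210823$ ($n = -7 + 210830 = 210823$)
$J{\left(z,u \right)} = \frac{5}{2} + \frac{u}{38}$ ($J{\left(z,u \right)} = 3 - \frac{\frac{u}{u} + \frac{u}{-19}}{2} = 3 - \frac{1 + u \left(- \frac{1}{19}\right)}{2} = 3 - \frac{1 - \frac{u}{19}}{2} = 3 + \left(- \frac{1}{2} + \frac{u}{38}\right) = \frac{5}{2} + \frac{u}{38}$)
$p{\left(C \right)} = \frac{63}{38}$ ($p{\left(C \right)} = \frac{5}{2} + \frac{1}{38} \left(-32\right) = \frac{5}{2} - \frac{16}{19} = \frac{63}{38}$)
$U = -3070493$ ($U = 2 - 3070495 = -3070493$)
$\frac{U - 589797}{n + p{\left(\left(-10\right) 4 \left(-13\right) \right)}} = \frac{-3070493 - 589797}{210823 + \frac{63}{38}} = - \frac{3660290}{\frac{8011337}{38}} = \left(-3660290\right) \frac{38}{8011337} = - \frac{139091020}{8011337}$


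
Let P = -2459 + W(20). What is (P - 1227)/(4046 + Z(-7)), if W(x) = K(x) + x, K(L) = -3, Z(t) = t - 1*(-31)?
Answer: -3669/4070 ≈ -0.90147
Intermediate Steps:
Z(t) = 31 + t (Z(t) = t + 31 = 31 + t)
W(x) = -3 + x
P = -2442 (P = -2459 + (-3 + 20) = -2459 + 17 = -2442)
(P - 1227)/(4046 + Z(-7)) = (-2442 - 1227)/(4046 + (31 - 7)) = -3669/(4046 + 24) = -3669/4070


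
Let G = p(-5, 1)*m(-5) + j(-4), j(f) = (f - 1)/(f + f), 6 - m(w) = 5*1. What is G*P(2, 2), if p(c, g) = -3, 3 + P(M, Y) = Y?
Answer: 19/8 ≈ 2.3750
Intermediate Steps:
P(M, Y) = -3 + Y
m(w) = 1 (m(w) = 6 - 5 = 1)
j(f) = (-1 + f)/(2*f) (j(f) = (-1 + f)/((2*f)) = (-1 + f)*(1/(2*f)) = (-1 + f)/(2*f))
G = -19/8 (G = -3*1 + (½)*(-1 - 4)/(-4) = -3 + (½)*(-¼)*(-5) = -3 + 5/8 = -19/8 ≈ -2.3750)
G*P(2, 2) = -19*(-3 + 2)/8 = -19/8*(-1) = 19/8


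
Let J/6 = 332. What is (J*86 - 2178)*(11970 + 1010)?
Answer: 2195359320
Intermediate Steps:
J = 1992 (J = 6*332 = 1992)
(J*86 - 2178)*(11970 + 1010) = (1992*86 - 2178)*(11970 + 1010) = (171312 - 2178)*12980 = 169134*12980 = 2195359320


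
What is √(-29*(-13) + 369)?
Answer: √746 ≈ 27.313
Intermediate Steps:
√(-29*(-13) + 369) = √(377 + 369) = √746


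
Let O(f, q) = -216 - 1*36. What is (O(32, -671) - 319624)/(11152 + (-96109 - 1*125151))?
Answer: 79969/52527 ≈ 1.5224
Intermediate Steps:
O(f, q) = -252 (O(f, q) = -216 - 36 = -252)
(O(32, -671) - 319624)/(11152 + (-96109 - 1*125151)) = (-252 - 319624)/(11152 + (-96109 - 1*125151)) = -319876/(11152 + (-96109 - 125151)) = -319876/(11152 - 221260) = -319876/(-210108) = -319876*(-1/210108) = 79969/52527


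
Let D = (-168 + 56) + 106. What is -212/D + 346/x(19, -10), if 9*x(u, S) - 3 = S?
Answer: -8600/21 ≈ -409.52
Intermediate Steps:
x(u, S) = ⅓ + S/9
D = -6 (D = -112 + 106 = -6)
-212/D + 346/x(19, -10) = -212/(-6) + 346/(⅓ + (⅑)*(-10)) = -212*(-⅙) + 346/(⅓ - 10/9) = 106/3 + 346/(-7/9) = 106/3 + 346*(-9/7) = 106/3 - 3114/7 = -8600/21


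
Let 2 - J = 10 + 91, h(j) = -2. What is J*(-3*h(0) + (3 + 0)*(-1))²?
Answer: -891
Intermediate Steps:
J = -99 (J = 2 - (10 + 91) = 2 - 1*101 = 2 - 101 = -99)
J*(-3*h(0) + (3 + 0)*(-1))² = -99*(-3*(-2) + (3 + 0)*(-1))² = -99*(6 + 3*(-1))² = -99*(6 - 3)² = -99*3² = -99*9 = -891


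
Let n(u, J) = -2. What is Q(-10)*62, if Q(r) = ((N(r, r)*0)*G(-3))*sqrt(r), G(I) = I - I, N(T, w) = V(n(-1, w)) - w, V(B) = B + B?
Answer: 0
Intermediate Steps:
V(B) = 2*B
N(T, w) = -4 - w (N(T, w) = 2*(-2) - w = -4 - w)
G(I) = 0
Q(r) = 0 (Q(r) = (((-4 - r)*0)*0)*sqrt(r) = (0*0)*sqrt(r) = 0*sqrt(r) = 0)
Q(-10)*62 = 0*62 = 0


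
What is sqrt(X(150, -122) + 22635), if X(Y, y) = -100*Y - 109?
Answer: sqrt(7526) ≈ 86.753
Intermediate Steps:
X(Y, y) = -109 - 100*Y
sqrt(X(150, -122) + 22635) = sqrt((-109 - 100*150) + 22635) = sqrt((-109 - 15000) + 22635) = sqrt(-15109 + 22635) = sqrt(7526)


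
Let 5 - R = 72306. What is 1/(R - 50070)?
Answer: -1/122371 ≈ -8.1719e-6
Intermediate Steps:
R = -72301 (R = 5 - 1*72306 = 5 - 72306 = -72301)
1/(R - 50070) = 1/(-72301 - 50070) = 1/(-122371) = -1/122371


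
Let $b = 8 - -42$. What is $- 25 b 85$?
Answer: $-106250$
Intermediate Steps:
$b = 50$ ($b = 8 + 42 = 50$)
$- 25 b 85 = \left(-25\right) 50 \cdot 85 = \left(-1250\right) 85 = -106250$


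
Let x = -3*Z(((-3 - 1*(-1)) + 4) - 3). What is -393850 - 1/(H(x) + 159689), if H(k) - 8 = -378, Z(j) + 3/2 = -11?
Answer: -62747788151/159319 ≈ -3.9385e+5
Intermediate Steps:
Z(j) = -25/2 (Z(j) = -3/2 - 11 = -25/2)
x = 75/2 (x = -3*(-25/2) = 75/2 ≈ 37.500)
H(k) = -370 (H(k) = 8 - 378 = -370)
-393850 - 1/(H(x) + 159689) = -393850 - 1/(-370 + 159689) = -393850 - 1/159319 = -62747788151/159319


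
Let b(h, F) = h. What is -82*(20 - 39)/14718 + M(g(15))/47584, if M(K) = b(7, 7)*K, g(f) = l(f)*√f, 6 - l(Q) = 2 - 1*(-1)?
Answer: 779/7359 + 21*√15/47584 ≈ 0.10757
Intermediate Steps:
l(Q) = 3 (l(Q) = 6 - (2 - 1*(-1)) = 6 - (2 + 1) = 6 - 1*3 = 6 - 3 = 3)
g(f) = 3*√f
M(K) = 7*K
-82*(20 - 39)/14718 + M(g(15))/47584 = -82*(20 - 39)/14718 + (7*(3*√15))/47584 = -82*(-19)*(1/14718) + (21*√15)*(1/47584) = 1558*(1/14718) + 21*√15/47584 = 779/7359 + 21*√15/47584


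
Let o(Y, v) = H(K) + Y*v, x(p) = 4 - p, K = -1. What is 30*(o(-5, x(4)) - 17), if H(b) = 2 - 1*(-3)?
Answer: -360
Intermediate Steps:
H(b) = 5 (H(b) = 2 + 3 = 5)
o(Y, v) = 5 + Y*v
30*(o(-5, x(4)) - 17) = 30*((5 - 5*(4 - 1*4)) - 17) = 30*((5 - 5*(4 - 4)) - 17) = 30*((5 - 5*0) - 17) = 30*((5 + 0) - 17) = 30*(5 - 17) = 30*(-12) = -360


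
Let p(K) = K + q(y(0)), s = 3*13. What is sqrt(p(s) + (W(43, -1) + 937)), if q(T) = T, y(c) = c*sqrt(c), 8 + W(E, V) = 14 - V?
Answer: sqrt(983) ≈ 31.353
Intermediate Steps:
s = 39
W(E, V) = 6 - V (W(E, V) = -8 + (14 - V) = 6 - V)
y(c) = c**(3/2)
p(K) = K (p(K) = K + 0**(3/2) = K + 0 = K)
sqrt(p(s) + (W(43, -1) + 937)) = sqrt(39 + ((6 - 1*(-1)) + 937)) = sqrt(39 + ((6 + 1) + 937)) = sqrt(39 + (7 + 937)) = sqrt(39 + 944) = sqrt(983)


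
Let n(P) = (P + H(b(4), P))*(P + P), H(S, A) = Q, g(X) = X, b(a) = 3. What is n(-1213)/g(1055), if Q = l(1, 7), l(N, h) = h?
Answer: 2925756/1055 ≈ 2773.2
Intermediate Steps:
Q = 7
H(S, A) = 7
n(P) = 2*P*(7 + P) (n(P) = (P + 7)*(P + P) = (7 + P)*(2*P) = 2*P*(7 + P))
n(-1213)/g(1055) = (2*(-1213)*(7 - 1213))/1055 = (2*(-1213)*(-1206))*(1/1055) = 2925756*(1/1055) = 2925756/1055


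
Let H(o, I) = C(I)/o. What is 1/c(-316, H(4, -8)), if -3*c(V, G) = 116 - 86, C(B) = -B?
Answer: -⅒ ≈ -0.10000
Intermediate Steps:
H(o, I) = -I/o (H(o, I) = (-I)/o = -I/o)
c(V, G) = -10 (c(V, G) = -(116 - 86)/3 = -⅓*30 = -10)
1/c(-316, H(4, -8)) = 1/(-10) = -⅒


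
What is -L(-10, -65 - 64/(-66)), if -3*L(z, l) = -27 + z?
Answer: -37/3 ≈ -12.333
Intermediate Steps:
L(z, l) = 9 - z/3 (L(z, l) = -(-27 + z)/3 = 9 - z/3)
-L(-10, -65 - 64/(-66)) = -(9 - ⅓*(-10)) = -(9 + 10/3) = -1*37/3 = -37/3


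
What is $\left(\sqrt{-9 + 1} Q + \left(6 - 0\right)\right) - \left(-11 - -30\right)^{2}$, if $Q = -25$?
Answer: $-355 - 50 i \sqrt{2} \approx -355.0 - 70.711 i$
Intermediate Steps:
$\left(\sqrt{-9 + 1} Q + \left(6 - 0\right)\right) - \left(-11 - -30\right)^{2} = \left(\sqrt{-9 + 1} \left(-25\right) + \left(6 - 0\right)\right) - \left(-11 - -30\right)^{2} = \left(\sqrt{-8} \left(-25\right) + \left(6 + 0\right)\right) - \left(-11 + 30\right)^{2} = \left(2 i \sqrt{2} \left(-25\right) + 6\right) - 19^{2} = \left(- 50 i \sqrt{2} + 6\right) - 361 = \left(6 - 50 i \sqrt{2}\right) - 361 = -355 - 50 i \sqrt{2}$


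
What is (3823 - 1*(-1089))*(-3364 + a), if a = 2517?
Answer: -4160464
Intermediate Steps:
(3823 - 1*(-1089))*(-3364 + a) = (3823 - 1*(-1089))*(-3364 + 2517) = (3823 + 1089)*(-847) = 4912*(-847) = -4160464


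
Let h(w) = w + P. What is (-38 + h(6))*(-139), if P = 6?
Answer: 3614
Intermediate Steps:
h(w) = 6 + w (h(w) = w + 6 = 6 + w)
(-38 + h(6))*(-139) = (-38 + (6 + 6))*(-139) = (-38 + 12)*(-139) = -26*(-139) = 3614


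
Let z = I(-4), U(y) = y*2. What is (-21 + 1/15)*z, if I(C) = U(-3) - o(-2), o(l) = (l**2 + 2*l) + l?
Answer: 1256/15 ≈ 83.733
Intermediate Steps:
U(y) = 2*y
o(l) = l**2 + 3*l
I(C) = -4 (I(C) = 2*(-3) - (-2)*(3 - 2) = -6 - (-2) = -6 - 1*(-2) = -6 + 2 = -4)
z = -4
(-21 + 1/15)*z = (-21 + 1/15)*(-4) = -314/15*(-4) = 1256/15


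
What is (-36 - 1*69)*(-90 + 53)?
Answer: 3885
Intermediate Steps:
(-36 - 1*69)*(-90 + 53) = (-36 - 69)*(-37) = -105*(-37) = 3885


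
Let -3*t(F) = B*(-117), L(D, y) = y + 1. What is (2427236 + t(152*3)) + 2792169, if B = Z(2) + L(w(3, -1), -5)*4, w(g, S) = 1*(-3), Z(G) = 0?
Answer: 5218781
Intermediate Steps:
w(g, S) = -3
L(D, y) = 1 + y
B = -16 (B = 0 + (1 - 5)*4 = 0 - 4*4 = 0 - 16 = -16)
t(F) = -624 (t(F) = -(-16)*(-117)/3 = -⅓*1872 = -624)
(2427236 + t(152*3)) + 2792169 = (2427236 - 624) + 2792169 = 2426612 + 2792169 = 5218781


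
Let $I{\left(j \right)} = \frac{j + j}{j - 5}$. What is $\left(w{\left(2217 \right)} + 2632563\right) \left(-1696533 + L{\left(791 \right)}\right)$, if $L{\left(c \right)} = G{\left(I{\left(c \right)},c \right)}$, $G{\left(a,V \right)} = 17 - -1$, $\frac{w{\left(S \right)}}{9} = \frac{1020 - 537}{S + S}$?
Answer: $- \frac{6601020367572945}{1478} \approx -4.4662 \cdot 10^{12}$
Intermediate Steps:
$I{\left(j \right)} = \frac{2 j}{-5 + j}$
$w{\left(S \right)} = \frac{4347}{2 S}$ ($w{\left(S \right)} = 9 \frac{1020 - 537}{S + S} = 9 \frac{483}{2 S} = \frac{4347}{2 S}$)
$G{\left(a,V \right)} = 18$ ($G{\left(a,V \right)} = 17 + 1 = 18$)
$L{\left(c \right)} = 18$
$\left(w{\left(2217 \right)} + 2632563\right) \left(-1696533 + L{\left(791 \right)}\right) = \left(\frac{4347}{2 \cdot 2217} + 2632563\right) \left(-1696533 + 18\right) = \left(\frac{4347}{2} \cdot \frac{1}{2217} + 2632563\right) \left(-1696515\right) = \left(\frac{1449}{1478} + 2632563\right) \left(-1696515\right) = \frac{3890929563}{1478} \left(-1696515\right) = - \frac{6601020367572945}{1478}$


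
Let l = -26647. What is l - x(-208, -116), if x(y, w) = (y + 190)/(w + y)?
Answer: -479647/18 ≈ -26647.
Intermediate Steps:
x(y, w) = (190 + y)/(w + y)
l - x(-208, -116) = -26647 - (190 - 208)/(-116 - 208) = -26647 - (-18)/(-324) = -26647 - (-1)*(-18)/324 = -26647 - 1*1/18 = -26647 - 1/18 = -479647/18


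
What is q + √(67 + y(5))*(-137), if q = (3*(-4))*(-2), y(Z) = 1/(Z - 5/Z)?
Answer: 24 - 137*√269/2 ≈ -1099.5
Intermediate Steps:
q = 24 (q = -12*(-2) = 24)
q + √(67 + y(5))*(-137) = 24 + √(67 + 5/(-5 + 5²))*(-137) = 24 + √(67 + 5/(-5 + 25))*(-137) = 24 + √(67 + 5/20)*(-137) = 24 + √(67 + 5*(1/20))*(-137) = 24 + √(67 + ¼)*(-137) = 24 + √(269/4)*(-137) = 24 + (√269/2)*(-137) = 24 - 137*√269/2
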